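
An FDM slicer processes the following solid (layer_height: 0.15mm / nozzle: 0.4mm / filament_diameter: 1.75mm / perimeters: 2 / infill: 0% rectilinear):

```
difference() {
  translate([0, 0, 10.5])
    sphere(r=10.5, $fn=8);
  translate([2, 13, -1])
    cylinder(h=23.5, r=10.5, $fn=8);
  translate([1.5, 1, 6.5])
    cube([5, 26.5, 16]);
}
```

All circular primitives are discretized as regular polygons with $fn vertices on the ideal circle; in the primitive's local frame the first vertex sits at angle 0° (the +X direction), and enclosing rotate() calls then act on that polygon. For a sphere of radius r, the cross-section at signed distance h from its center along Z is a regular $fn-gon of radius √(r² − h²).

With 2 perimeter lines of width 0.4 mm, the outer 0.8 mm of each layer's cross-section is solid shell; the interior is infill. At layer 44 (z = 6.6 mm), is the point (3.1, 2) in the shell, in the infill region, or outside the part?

At z = 6.6 mm: the sphere: section is a regular 8-gon, circumradius = √(r²−h²) = √(10.5²−3.9²) = 9.749; the r=10.5 cylinder at (2, 13) gives a regular 8-gon of circumradius 10.5 (constant along its height); the cube at (1.5, 1) (footprint 5×26.5) is included at this height; After the difference (first − rest): starting from the r=10.5 sphere, the r=10.5 cylinder at (2, 13) partially overlaps it — only the 58.63 mm² overlap (of its 311.83 mm²) is removed, clipping the outline; the 5×26.5 cube at (1.5, 1) partially overlaps it — only the 11.75 mm² overlap (of its 132.50 mm²) is removed, clipping the outline — 1 connected region. Overall, the cross-section is a single solid region. The nearest boundary edge runs (1.50, 1.00)→(6.50, 1.00); distance from the point to it = 1.00 mm. The point is not inside any of the regions above, so it lies outside the cross-section (1.00 mm from the nearest boundary).

outside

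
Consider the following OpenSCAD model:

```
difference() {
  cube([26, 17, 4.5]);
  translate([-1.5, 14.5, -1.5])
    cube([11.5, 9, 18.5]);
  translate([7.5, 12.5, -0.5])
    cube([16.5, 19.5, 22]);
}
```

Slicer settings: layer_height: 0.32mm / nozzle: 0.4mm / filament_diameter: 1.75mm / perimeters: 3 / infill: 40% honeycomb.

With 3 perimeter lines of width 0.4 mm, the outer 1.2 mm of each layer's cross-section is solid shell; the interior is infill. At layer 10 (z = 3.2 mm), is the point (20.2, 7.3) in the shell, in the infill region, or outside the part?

At z = 3.2 mm: the 26×17 cube contributes its full rectangle; the 11.5×9 cube at (-1.5, 14.5) contributes its full rectangle; the 16.5×19.5 cube at (7.5, 12.5) contributes its full rectangle; Taking the first minus the rest: starting from the 26×17 cube, the 11.5×9 cube at (-1.5, 14.5) partially overlaps it — only the 25.00 mm² overlap (of its 103.50 mm²) is removed, clipping the outline; the 16.5×19.5 cube at (7.5, 12.5) partially overlaps it — only the 68.00 mm² overlap (of its 321.75 mm²) is removed, clipping the outline — 1 connected region. Overall, the cross-section is a single solid region. The nearest boundary edge runs (7.50, 12.50)→(24.00, 12.50); distance from the point to it = 5.20 mm. The point is inside the cross-section and 5.20 mm from the nearest boundary — more than the 1.2 mm shell width (3 × 0.4), so it's in the infill interior.

infill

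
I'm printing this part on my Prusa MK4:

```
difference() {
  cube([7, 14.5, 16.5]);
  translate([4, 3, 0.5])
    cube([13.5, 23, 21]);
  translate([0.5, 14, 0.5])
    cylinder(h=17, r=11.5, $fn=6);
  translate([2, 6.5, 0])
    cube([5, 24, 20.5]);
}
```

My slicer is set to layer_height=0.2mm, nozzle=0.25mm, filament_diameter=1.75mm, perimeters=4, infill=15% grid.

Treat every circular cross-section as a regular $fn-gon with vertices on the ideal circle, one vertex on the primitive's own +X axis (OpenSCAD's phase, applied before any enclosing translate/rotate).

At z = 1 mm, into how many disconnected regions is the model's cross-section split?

1

At z = 1 mm: the cube is present — its section is the full 7×14.5 rectangle; the cube at (4, 3) is present — its section is the full 13.5×23 rectangle; the r=11.5 cylinder at (0.5, 14) gives a regular 6-gon of circumradius 11.5 (constant along its height); the 5×24 cube at (2, 6.5) contributes its full rectangle; After the difference (first − rest): starting from the 7×14.5 cube, the 13.5×23 cube at (4, 3) partially overlaps it — only the 34.50 mm² overlap (of its 310.50 mm²) is removed, clipping the outline; the r=11.5 cylinder at (0.5, 14) partially overlaps it — only the 41.84 mm² overlap (of its 343.60 mm²) is removed, clipping the outline; the 5×24 cube at (2, 6.5) misses the remaining region (no effect) — 1 connected region. The result has 1 disconnected region.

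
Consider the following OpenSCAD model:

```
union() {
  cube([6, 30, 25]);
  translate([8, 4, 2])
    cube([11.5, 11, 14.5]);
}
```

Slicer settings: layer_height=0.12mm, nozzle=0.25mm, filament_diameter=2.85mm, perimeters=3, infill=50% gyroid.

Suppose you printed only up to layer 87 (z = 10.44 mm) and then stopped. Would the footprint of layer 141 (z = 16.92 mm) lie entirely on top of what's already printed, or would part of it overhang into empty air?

Compare the two slices. At z = 10.44: the cube (footprint 6×30) is included at this height (area 180.00 mm²); the cube at (8, 4) is present — its section is the full 11.5×11 rectangle (area 126.50 mm²); Taking the union: the 2 present regions are separate (no shared area or edge), so areas and boundary lengths simply add and each stays a separate island — area = 306.50 mm². At z = 16.92: the 6×30 cube contributes its full rectangle (area 180.00 mm²); the cube at (8, 4) is not intersected at this z (z outside [2, 16.5]); Taking the union: only the 6×30 cube is present, so the union is just that shape — area = 180.00 mm². Checking containment: the cross-section at z = 16.92 is a subset of the cross-section at z = 10.44.

entirely on top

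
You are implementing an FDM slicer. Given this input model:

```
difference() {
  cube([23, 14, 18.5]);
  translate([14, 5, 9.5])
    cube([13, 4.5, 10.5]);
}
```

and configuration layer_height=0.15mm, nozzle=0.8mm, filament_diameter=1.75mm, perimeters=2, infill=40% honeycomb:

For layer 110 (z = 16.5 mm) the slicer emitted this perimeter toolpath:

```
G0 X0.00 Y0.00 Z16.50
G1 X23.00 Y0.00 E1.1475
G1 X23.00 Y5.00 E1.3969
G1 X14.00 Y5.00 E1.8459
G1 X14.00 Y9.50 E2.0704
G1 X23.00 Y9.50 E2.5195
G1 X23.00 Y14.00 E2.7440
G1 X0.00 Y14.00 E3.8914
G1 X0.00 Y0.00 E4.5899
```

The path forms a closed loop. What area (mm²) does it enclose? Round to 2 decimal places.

281.50 mm²

Apply the shoelace formula to the sequence of (X, Y) vertices; enclosed area = 281.50 mm².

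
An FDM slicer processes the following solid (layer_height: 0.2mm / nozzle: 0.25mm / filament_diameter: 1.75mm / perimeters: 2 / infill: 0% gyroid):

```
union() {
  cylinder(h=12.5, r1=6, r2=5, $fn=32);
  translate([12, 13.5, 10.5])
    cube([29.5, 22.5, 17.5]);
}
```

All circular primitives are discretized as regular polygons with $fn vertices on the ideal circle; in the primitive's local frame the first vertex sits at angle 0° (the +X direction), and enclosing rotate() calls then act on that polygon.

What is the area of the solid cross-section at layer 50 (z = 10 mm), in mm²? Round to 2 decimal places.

At z = 10 mm: the cone contributes a regular 32-gon of circumradius 5.200 (interpolated between r1=6 and r2=5 at t=0.800) (area = (32/2)·5.200²·sin(360°/32) = 84.40 mm²); the cube at (12, 13.5) does not reach this height (z outside [10.5, 28]); Combining (union): only the cone is present, so the union is just that shape — area = 84.40 mm². Overall, the cross-section is a single solid region. Net area = 84.40 mm².

84.40 mm²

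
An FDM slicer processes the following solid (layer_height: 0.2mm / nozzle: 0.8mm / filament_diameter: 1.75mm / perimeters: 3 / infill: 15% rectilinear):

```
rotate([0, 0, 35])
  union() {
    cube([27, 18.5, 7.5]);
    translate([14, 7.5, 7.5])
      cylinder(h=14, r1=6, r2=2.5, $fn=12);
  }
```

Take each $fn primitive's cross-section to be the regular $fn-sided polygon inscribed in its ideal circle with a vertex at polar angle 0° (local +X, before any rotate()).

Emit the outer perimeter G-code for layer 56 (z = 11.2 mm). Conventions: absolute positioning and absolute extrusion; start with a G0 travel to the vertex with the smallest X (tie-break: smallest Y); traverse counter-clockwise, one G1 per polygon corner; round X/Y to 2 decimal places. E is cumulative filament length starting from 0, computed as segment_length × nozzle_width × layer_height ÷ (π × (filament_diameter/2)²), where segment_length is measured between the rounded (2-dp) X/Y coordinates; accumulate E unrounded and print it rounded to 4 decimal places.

At z = 11.2 mm: the cube is absent (z outside [0, 7.5]); the cone at (14, 7.5): at t=0.264 of its height the radius interpolates to r₁+(r₂−r₁)t = 5.075, giving a regular 12-gon of that circumradius; Merging all regions: only the cone at (14, 7.5) is present, so the union is just that shape — 1 connected region; (whole slice rotated 35° about Z — lengths, areas and connectivity unchanged). The outline is a single polygon with 12 vertices. Extrusion per mm of travel: 0.8 × 0.2 / (π × 0.875²) = 0.066520. Accumulating E over each segment gives final E = 2.0967.

G0 X2.11 Y13.73 Z11.20
G1 X3.01 Y11.26 E0.1749
G1 X5.02 Y9.57 E0.3496
G1 X7.61 Y9.12 E0.5244
G1 X10.08 Y10.02 E0.6993
G1 X11.77 Y12.03 E0.8740
G1 X12.22 Y14.62 E1.0489
G1 X11.32 Y17.08 E1.2231
G1 X9.31 Y18.77 E1.3978
G1 X6.72 Y19.23 E1.5728
G1 X4.26 Y18.33 E1.7470
G1 X2.57 Y16.32 E1.9217
G1 X2.11 Y13.73 E2.0967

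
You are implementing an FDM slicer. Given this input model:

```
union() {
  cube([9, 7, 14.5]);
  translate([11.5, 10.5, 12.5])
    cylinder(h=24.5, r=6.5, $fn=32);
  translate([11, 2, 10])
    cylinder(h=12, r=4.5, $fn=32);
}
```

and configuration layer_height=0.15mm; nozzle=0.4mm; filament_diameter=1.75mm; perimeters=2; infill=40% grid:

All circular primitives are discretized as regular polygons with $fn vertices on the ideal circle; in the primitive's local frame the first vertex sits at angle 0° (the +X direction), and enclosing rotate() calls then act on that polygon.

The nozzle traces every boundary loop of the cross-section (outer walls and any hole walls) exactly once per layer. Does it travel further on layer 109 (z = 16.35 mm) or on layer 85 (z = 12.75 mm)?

Layer 109 (z = 16.35): the cube is absent (z outside [0, 14.5]); the cylinder at (11.5, 10.5): section is a regular 32-gon, circumradius r=6.5 (perimeter = 2·32·6.500·sin(180°/32) = 40.78 mm); the r=4.5 cylinder at (11, 2) gives a regular 32-gon of circumradius 4.5 (constant along its height) (perimeter = 2·32·4.500·sin(180°/32) = 28.23 mm); Combining (union): the regions partially overlap (shared area 11.30 mm²), so the edge portions inside another operand are dropped and the merged outline is re-measured after clipping — boundary = 54.32 mm. So its perimeter = 54.32 mm. Layer 85 (z = 12.75): the 9×7 cube contributes its full rectangle (perimeter 32.00 mm); the cylinder at (11.5, 10.5): section is a regular 32-gon, circumradius r=6.5 (perimeter = 2·32·6.500·sin(180°/32) = 40.78 mm); the r=4.5 cylinder at (11, 2) contributes a regular 32-gon of circumradius 4.5 (perimeter = 2·32·4.500·sin(180°/32) = 28.23 mm); Taking the union: the regions partially overlap (shared area 26.55 mm²), so the edge portions inside another operand are dropped and the merged outline is re-measured after clipping — boundary = 66.20 mm. So its perimeter = 66.20 mm. Layer 85 is larger (66.20 vs 54.32 mm).

layer 85 (z = 12.75 mm)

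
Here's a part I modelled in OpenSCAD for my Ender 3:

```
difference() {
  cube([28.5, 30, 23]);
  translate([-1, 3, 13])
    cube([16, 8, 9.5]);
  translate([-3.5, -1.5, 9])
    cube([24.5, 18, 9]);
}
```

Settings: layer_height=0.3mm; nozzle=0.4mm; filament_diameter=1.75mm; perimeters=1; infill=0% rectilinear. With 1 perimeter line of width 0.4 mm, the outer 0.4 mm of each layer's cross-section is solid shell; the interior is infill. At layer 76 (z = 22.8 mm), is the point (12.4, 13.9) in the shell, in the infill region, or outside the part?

At z = 22.8 mm: the cube is present — its section is the full 28.5×30 rectangle; the cube at (-1, 3) is not intersected at this z (z outside [13, 22.5]); the cube at (-3.5, -1.5) is absent (z outside [9, 18]); Subtracting the remaining from the first: none of the subtracted shapes is present at this height, so the 28.5×30 cube is unchanged — 1 connected region. Overall, the cross-section is a single solid region. The nearest boundary edge runs (0.00, 30.00)→(0.00, 0.00); distance from the point to it = 12.40 mm. The point is inside the cross-section and 12.40 mm from the nearest boundary — more than the 0.4 mm shell width (1 × 0.4), so it's in the infill interior.

infill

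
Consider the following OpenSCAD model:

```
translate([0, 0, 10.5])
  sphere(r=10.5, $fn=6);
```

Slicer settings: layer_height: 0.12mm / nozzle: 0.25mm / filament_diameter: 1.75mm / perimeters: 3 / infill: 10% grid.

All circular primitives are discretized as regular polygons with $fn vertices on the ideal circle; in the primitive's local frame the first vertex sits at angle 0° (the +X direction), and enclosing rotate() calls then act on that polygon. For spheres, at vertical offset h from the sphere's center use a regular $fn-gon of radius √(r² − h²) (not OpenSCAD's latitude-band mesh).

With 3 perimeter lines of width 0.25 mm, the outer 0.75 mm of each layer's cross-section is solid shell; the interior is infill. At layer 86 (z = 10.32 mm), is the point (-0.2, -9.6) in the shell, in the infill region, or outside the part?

At z = 10.32 mm: the r=10.5 sphere contributes a regular 6-gon of circumradius √(10.5²−0.18²) = 10.498. Overall, the cross-section is a single solid region. The nearest boundary edge runs (-5.25, -9.09)→(5.25, -9.09); distance from the point to it = 0.51 mm. The point is not inside any of the regions above, so it lies outside the cross-section (0.51 mm from the nearest boundary).

outside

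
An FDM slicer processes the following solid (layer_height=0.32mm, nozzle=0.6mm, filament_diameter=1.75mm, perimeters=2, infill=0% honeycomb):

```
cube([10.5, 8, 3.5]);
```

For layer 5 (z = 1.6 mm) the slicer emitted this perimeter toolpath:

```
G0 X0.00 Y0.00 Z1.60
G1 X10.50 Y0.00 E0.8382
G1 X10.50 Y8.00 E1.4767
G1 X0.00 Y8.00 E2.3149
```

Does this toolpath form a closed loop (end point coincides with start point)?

Start point (G0): (0.00, 0.00). End point (last G1): the path does not return to the start — open.

no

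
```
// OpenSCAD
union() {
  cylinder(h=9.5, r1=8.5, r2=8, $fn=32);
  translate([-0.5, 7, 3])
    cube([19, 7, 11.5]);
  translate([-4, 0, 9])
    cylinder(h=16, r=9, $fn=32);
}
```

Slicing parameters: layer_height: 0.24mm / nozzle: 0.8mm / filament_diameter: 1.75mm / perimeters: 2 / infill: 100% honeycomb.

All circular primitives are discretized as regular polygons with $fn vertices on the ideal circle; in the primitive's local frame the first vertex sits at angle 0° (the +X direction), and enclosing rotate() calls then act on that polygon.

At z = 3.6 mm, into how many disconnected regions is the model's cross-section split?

At z = 3.6 mm: the cone: at t=0.379 of its height the radius interpolates to r₁+(r₂−r₁)t = 8.311, giving a regular 32-gon of that circumradius; the 19×7 cube at (-0.5, 7) contributes its full rectangle; the cylinder at (-4, 0) does not reach this height (z outside [9, 25]); Merging all regions: the regions partially overlap (shared area 4.49 mm²), so overlapping operands fuse into one piece — 1 connected region. The result has 1 disconnected region.

1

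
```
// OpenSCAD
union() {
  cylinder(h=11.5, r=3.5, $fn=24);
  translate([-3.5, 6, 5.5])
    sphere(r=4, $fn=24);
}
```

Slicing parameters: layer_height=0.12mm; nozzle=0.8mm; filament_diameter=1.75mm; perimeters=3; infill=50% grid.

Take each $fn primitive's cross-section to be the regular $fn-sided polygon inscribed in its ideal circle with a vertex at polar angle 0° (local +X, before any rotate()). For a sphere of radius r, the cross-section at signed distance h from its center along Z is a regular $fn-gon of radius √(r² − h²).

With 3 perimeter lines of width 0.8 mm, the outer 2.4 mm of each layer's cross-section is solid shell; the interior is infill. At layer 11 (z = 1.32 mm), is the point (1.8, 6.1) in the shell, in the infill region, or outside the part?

outside

At z = 1.32 mm: the r=3.5 cylinder contributes a regular 24-gon of circumradius 3.5; the sphere at (-3.5, 6) is absent (|z−center|=4.180 > r=4); Taking the union: only the r=3.5 cylinder is present, so the union is just that shape — 1 connected region. Overall, the cross-section is a single solid region. The nearest boundary edge runs (1.75, 3.03)→(0.91, 3.38); distance from the point to it = 2.86 mm. The point is not inside any of the regions above, so it lies outside the cross-section (2.86 mm from the nearest boundary).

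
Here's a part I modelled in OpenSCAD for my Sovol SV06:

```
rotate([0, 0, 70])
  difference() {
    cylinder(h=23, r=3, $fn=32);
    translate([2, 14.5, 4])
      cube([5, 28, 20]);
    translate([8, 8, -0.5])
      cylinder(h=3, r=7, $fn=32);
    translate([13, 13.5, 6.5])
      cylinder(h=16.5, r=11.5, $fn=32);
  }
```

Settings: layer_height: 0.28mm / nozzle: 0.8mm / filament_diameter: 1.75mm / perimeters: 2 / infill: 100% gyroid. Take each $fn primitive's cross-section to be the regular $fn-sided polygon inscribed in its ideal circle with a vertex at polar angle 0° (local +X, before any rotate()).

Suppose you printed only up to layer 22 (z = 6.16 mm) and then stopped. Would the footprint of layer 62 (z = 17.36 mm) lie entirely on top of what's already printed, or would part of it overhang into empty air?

entirely on top

Compare the two slices. At z = 6.16: the cylinder: section is a regular 32-gon, circumradius r=3 (area = (32/2)·3.000²·sin(360°/32) = 28.09 mm²); the cube at (2, 14.5) (footprint 5×28) is included at this height (area 140.00 mm²); the cylinder at (8, 8) is absent (z outside [-0.5, 2.5]); the cylinder at (13, 13.5) is not intersected at this z (z outside [6.5, 23]); Taking the first minus the rest: starting from the r=3 cylinder (28.09 mm²), the 5×28 cube at (2, 14.5) misses the remaining region (no effect) — area = 28.09 mm²; (whole slice rotated 70° about Z — lengths, areas and connectivity unchanged). At z = 17.36: the cylinder: section is a regular 32-gon, circumradius r=3 (area = (32/2)·3.000²·sin(360°/32) = 28.09 mm²); the 5×28 cube at (2, 14.5) contributes its full rectangle (area 140.00 mm²); the cylinder at (8, 8) is not intersected at this z (z outside [-0.5, 2.5]); the r=11.5 cylinder at (13, 13.5) gives a regular 32-gon of circumradius 11.5 (constant along its height) (area = (32/2)·11.500²·sin(360°/32) = 412.81 mm²); Taking the first minus the rest: starting from the r=3 cylinder (28.09 mm²), the 5×28 cube at (2, 14.5) misses the remaining region (no effect); the r=11.5 cylinder at (13, 13.5) misses the remaining region (no effect) — area = 28.09 mm²; (rotated 70° about Z; rotation is an isometry so areas/perimeters/island counts are preserved). Checking containment: the cross-section at z = 17.36 is a subset of the cross-section at z = 6.16.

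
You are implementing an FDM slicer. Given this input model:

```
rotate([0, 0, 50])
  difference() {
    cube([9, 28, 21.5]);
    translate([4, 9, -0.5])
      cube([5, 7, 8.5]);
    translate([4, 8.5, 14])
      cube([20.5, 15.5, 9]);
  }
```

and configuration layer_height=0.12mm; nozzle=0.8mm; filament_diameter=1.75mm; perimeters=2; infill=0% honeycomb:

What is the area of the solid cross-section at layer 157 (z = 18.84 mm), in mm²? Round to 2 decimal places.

At z = 18.84 mm: the 9×28 cube contributes its full rectangle (area 252.00 mm²); the cube at (4, 9) does not reach this height (z outside [-0.5, 8]); the 20.5×15.5 cube at (4, 8.5) contributes its full rectangle (area 317.75 mm²); Taking the first minus the rest: starting from the 9×28 cube (252.00 mm²), the 20.5×15.5 cube at (4, 8.5) partially overlaps it — only the 77.50 mm² overlap (of its 317.75 mm²) is removed, clipping the outline — area = 174.50 mm²; (whole slice rotated 50° about Z — lengths, areas and connectivity unchanged). Overall, the cross-section is a single solid region. Net area = 174.50 mm².

174.50 mm²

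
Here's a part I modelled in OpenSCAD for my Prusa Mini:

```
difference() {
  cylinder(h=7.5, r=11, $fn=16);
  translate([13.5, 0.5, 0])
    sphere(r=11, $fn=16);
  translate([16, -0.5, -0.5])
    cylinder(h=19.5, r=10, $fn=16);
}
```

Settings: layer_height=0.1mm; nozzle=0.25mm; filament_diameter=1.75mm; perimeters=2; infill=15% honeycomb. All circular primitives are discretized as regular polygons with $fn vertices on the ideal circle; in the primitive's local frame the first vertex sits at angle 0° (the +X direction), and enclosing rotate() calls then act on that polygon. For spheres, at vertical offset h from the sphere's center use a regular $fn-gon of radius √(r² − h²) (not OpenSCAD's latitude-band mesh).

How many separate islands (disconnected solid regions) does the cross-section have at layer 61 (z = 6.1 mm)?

1

At z = 6.1 mm: the r=11 cylinder gives a regular 16-gon of circumradius 11 (constant along its height); the r=11 sphere at (13.5, 0.5) contributes a regular 16-gon of circumradius √(11²−6.1²) = 9.154; the cylinder at (16, -0.5): section is a regular 16-gon, circumradius r=10; Subtracting the remaining from the first: starting from the r=11 cylinder, the r=11 sphere at (13.5, 0.5) partially overlaps it — only the 64.03 mm² overlap (of its 256.52 mm²) is removed, clipping the outline; the r=10 cylinder at (16, -0.5) misses the remaining region (no effect) — 1 connected region. Overall, the cross-section is a single solid region. Island count = 1.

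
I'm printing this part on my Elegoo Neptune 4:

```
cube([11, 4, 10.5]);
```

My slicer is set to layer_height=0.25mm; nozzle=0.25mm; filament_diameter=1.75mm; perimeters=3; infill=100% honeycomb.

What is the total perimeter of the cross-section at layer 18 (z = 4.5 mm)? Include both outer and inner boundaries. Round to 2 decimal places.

30.00 mm

At z = 4.5 mm: the cube (footprint 11×4) is included at this height (perimeter 30.00 mm). Overall, the cross-section is a single solid region. Total boundary length (outer) = 30.00 mm.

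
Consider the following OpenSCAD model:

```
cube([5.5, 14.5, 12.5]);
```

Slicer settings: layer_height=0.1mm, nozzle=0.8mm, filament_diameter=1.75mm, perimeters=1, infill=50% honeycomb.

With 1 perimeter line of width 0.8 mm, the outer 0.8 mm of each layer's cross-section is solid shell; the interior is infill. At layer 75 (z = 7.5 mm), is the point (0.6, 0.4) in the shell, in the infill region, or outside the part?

shell

At z = 7.5 mm: the cube (footprint 5.5×14.5) is included at this height. Overall, the cross-section is a single solid region. The nearest boundary edge runs (0.00, 0.00)→(5.50, 0.00); distance from the point to it = 0.40 mm. The point is inside the cross-section, 0.40 mm from the nearest boundary — within the 0.8 mm shell band (1 × 0.8).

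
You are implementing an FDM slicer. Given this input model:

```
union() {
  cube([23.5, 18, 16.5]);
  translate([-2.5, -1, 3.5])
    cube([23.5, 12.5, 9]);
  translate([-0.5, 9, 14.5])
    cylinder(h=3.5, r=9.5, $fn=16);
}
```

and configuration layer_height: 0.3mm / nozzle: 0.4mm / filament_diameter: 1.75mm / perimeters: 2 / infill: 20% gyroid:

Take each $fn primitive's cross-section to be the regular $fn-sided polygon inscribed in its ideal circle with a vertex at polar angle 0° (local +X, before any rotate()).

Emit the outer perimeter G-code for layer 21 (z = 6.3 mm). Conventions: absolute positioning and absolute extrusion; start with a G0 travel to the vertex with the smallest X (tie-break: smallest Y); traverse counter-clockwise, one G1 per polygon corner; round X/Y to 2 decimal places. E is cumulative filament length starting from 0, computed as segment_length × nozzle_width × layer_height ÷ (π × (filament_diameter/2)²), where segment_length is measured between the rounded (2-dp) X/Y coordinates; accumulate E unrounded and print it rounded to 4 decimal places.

At z = 6.3 mm: the cube is present — its section is the full 23.5×18 rectangle; the cube at (-2.5, -1) is present — its section is the full 23.5×12.5 rectangle; the cylinder at (-0.5, 9) is not intersected at this z (z outside [14.5, 18]); Combining (union): the regions partially overlap (shared area 241.50 mm²), so overlapping operands fuse into one piece — 1 connected region. The outline is a single polygon with 8 vertices. Extrusion per mm of travel: 0.4 × 0.3 / (π × 0.875²) = 0.049890. Accumulating E over each segment gives final E = 4.4901.

G0 X-2.50 Y-1.00 Z6.30
G1 X21.00 Y-1.00 E1.1724
G1 X21.00 Y0.00 E1.2223
G1 X23.50 Y0.00 E1.3470
G1 X23.50 Y18.00 E2.2451
G1 X0.00 Y18.00 E3.4175
G1 X0.00 Y11.50 E3.7418
G1 X-2.50 Y11.50 E3.8665
G1 X-2.50 Y-1.00 E4.4901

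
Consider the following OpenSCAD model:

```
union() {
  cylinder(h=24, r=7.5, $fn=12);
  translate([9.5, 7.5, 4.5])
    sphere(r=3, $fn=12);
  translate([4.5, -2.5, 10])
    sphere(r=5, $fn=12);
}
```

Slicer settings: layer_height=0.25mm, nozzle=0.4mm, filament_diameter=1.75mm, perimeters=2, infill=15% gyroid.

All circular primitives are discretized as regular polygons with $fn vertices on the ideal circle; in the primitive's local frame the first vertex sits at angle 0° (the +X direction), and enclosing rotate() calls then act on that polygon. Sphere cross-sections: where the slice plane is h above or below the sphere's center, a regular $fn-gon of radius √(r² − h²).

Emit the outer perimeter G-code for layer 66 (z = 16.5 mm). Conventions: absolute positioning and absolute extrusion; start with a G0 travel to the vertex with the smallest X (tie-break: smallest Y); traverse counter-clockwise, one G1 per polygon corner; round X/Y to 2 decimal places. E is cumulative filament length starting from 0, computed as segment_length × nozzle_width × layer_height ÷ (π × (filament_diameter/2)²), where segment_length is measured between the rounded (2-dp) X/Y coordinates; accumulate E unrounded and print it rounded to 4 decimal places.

At z = 16.5 mm: the r=7.5 cylinder gives a regular 12-gon of circumradius 7.5 (constant along its height); the sphere at (9.5, 7.5) is absent (|z−center|=12.000 > r=3); the sphere at (4.5, -2.5) does not reach this height (|z−center|=6.500 > r=5); Merging all regions: only the r=7.5 cylinder is present, so the union is just that shape — 1 connected region. The outline is a single polygon with 12 vertices. Extrusion per mm of travel: 0.4 × 0.25 / (π × 0.875²) = 0.041575. Accumulating E over each segment gives final E = 1.9376.

G0 X-7.50 Y0.00 Z16.50
G1 X-6.50 Y-3.75 E0.1614
G1 X-3.75 Y-6.50 E0.3230
G1 X0.00 Y-7.50 E0.4844
G1 X3.75 Y-6.50 E0.6458
G1 X6.50 Y-3.75 E0.8074
G1 X7.50 Y0.00 E0.9688
G1 X6.50 Y3.75 E1.1302
G1 X3.75 Y6.50 E1.2918
G1 X0.00 Y7.50 E1.4532
G1 X-3.75 Y6.50 E1.6146
G1 X-6.50 Y3.75 E1.7762
G1 X-7.50 Y0.00 E1.9376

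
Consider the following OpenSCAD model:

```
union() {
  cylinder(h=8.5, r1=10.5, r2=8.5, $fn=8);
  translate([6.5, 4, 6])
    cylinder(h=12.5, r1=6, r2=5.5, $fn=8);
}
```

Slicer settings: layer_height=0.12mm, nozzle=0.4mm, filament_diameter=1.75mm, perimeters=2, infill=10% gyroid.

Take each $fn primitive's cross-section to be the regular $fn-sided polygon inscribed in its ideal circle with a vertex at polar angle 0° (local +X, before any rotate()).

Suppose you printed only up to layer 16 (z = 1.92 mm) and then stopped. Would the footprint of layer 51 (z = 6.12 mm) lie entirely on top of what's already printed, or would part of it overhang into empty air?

Compare the two slices. At z = 1.92: the cone: at t=0.226 of its height the radius interpolates to r₁+(r₂−r₁)t = 10.048, giving a regular 8-gon of that circumradius (area = (8/2)·10.048²·sin(360°/8) = 285.58 mm²); the cone at (6.5, 4) is not intersected at this z (z outside [6, 18.5]); Merging all regions: only the cone is present, so the union is just that shape — area = 285.58 mm². At z = 6.12: the cone contributes a regular 8-gon of circumradius 9.060 (interpolated between r1=10.5 and r2=8.5 at t=0.720) (area = (8/2)·9.060²·sin(360°/8) = 232.17 mm²); the cone at (6.5, 4) (r1=6→r2=5.5) has section circumradius 5.995 here — a regular 8-gon (area = (8/2)·5.995²·sin(360°/8) = 101.66 mm²); Taking the union: the regions partially overlap — summed areas 333.83 mm² minus the doubly-counted overlap 54.33 mm² gives 279.50 mm² — area = 279.50 mm². Checking containment: at z = 6.12 the cross-section extends beyond the z = 1.92 cross-section by about 35.80 mm².

part overhangs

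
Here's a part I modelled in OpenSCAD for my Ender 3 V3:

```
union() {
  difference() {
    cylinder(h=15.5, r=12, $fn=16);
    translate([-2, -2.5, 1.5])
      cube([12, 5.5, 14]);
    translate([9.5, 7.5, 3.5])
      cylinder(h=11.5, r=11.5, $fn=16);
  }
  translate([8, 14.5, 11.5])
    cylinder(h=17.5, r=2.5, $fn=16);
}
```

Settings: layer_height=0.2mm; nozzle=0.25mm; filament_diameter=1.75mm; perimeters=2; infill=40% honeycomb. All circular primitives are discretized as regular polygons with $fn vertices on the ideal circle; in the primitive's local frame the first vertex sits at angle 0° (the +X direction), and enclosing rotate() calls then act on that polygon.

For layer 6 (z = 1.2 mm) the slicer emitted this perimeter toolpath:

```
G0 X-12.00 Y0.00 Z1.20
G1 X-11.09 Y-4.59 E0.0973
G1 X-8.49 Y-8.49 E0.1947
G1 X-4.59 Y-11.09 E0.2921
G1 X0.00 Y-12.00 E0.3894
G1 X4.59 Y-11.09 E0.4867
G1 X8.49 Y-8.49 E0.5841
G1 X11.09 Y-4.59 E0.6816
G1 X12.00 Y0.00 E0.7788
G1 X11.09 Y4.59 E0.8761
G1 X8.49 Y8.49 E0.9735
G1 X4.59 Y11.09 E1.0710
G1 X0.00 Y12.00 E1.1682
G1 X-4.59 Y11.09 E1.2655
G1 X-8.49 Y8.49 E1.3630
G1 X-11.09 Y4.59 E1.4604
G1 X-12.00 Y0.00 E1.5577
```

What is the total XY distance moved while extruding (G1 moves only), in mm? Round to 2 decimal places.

Sum the Euclidean lengths of each G1 segment: total = 74.93 mm.

74.93 mm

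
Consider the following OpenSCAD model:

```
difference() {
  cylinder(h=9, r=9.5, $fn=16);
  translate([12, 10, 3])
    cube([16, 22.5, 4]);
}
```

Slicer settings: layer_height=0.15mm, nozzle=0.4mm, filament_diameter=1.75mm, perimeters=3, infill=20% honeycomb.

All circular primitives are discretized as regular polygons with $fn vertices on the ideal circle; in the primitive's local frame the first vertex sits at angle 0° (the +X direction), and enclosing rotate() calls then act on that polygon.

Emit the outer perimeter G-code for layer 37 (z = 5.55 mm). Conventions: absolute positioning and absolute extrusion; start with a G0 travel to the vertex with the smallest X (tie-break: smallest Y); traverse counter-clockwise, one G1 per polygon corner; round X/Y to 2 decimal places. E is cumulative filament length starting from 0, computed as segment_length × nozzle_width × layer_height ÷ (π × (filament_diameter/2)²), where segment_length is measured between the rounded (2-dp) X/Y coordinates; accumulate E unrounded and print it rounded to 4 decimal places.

At z = 5.55 mm: the cylinder: section is a regular 16-gon, circumradius r=9.5; the 16×22.5 cube at (12, 10) contributes its full rectangle; Subtracting the remaining from the first: starting from the r=9.5 cylinder, the 16×22.5 cube at (12, 10) misses the remaining region (no effect) — 1 connected region. The outline is a single polygon with 16 vertices. Extrusion per mm of travel: 0.4 × 0.15 / (π × 0.875²) = 0.024945. Accumulating E over each segment gives final E = 1.4799.

G0 X-9.50 Y0.00 Z5.55
G1 X-8.78 Y-3.64 E0.0926
G1 X-6.72 Y-6.72 E0.1850
G1 X-3.64 Y-8.78 E0.2774
G1 X0.00 Y-9.50 E0.3700
G1 X3.64 Y-8.78 E0.4625
G1 X6.72 Y-6.72 E0.5550
G1 X8.78 Y-3.64 E0.6474
G1 X9.50 Y0.00 E0.7400
G1 X8.78 Y3.64 E0.8325
G1 X6.72 Y6.72 E0.9250
G1 X3.64 Y8.78 E1.0174
G1 X0.00 Y9.50 E1.1099
G1 X-3.64 Y8.78 E1.2025
G1 X-6.72 Y6.72 E1.2949
G1 X-8.78 Y3.64 E1.3874
G1 X-9.50 Y0.00 E1.4799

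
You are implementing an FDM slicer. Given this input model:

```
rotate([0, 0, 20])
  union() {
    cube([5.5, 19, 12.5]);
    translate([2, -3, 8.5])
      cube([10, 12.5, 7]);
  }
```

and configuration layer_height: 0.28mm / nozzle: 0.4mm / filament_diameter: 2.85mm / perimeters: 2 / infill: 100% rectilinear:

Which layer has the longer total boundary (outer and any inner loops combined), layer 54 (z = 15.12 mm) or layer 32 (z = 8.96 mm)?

layer 32 (z = 8.96 mm)

Layer 54 (z = 15.12): the cube does not reach this height (z outside [0, 12.5]); the cube at (2, -3) (footprint 10×12.5) is included at this height (perimeter 45.00 mm); Taking the union: only the 10×12.5 cube at (2, -3) is present, so the union is just that shape — boundary = 45.00 mm; (whole slice rotated 20° about Z — lengths, areas and connectivity unchanged). So its perimeter = 45.00 mm. Layer 32 (z = 8.96): the cube is present — its section is the full 5.5×19 rectangle (perimeter 49.00 mm); the cube at (2, -3) (footprint 10×12.5) is included at this height (perimeter 45.00 mm); Taking the union: the regions partially overlap (shared area 33.25 mm²), so the edge portions inside another operand are dropped and the merged outline is re-measured after clipping — boundary = 68.00 mm; (whole slice rotated 20° about Z — lengths, areas and connectivity unchanged). So its perimeter = 68.00 mm. Layer 32 is larger (68.00 vs 45.00 mm).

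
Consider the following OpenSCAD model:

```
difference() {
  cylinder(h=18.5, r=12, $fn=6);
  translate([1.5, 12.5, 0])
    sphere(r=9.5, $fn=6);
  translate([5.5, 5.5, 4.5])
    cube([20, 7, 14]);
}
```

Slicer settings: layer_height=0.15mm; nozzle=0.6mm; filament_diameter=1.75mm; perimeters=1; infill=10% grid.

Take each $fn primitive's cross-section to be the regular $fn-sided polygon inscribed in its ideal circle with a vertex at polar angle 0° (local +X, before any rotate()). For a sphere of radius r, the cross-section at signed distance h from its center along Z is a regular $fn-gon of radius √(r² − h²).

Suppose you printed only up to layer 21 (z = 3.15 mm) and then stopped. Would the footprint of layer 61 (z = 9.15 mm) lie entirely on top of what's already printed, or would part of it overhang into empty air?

part overhangs

Compare the two slices. At z = 3.15: the r=12 cylinder contributes a regular 6-gon of circumradius 12 (area = (6/2)·12.000²·sin(360°/6) = 374.12 mm²); the r=9.5 sphere at (1.5, 12.5) slices to a regular 6-gon of circumradius 8.963 (√(r²−h²) with h=3.15 from center) (area = (6/2)·8.963²·sin(360°/6) = 208.70 mm²); the cube at (5.5, 5.5) is not intersected at this z (z outside [4.5, 18.5]); After the difference (first − rest): starting from the r=12 cylinder (374.12 mm²), the r=9.5 sphere at (1.5, 12.5) partially overlaps it — only the 64.54 mm² overlap (of its 208.70 mm²) is removed, clipping the outline — area = 309.58 mm². At z = 9.15: the r=12 cylinder contributes a regular 6-gon of circumradius 12 (area = (6/2)·12.000²·sin(360°/6) = 374.12 mm²); the r=9.5 sphere at (1.5, 12.5) contributes a regular 6-gon of circumradius √(9.5²−9.15²) = 2.555 (area = (6/2)·2.555²·sin(360°/6) = 16.96 mm²); the cube at (5.5, 5.5) (footprint 20×7) is included at this height (area 140.00 mm²); Taking the first minus the rest: starting from the r=12 cylinder (374.12 mm²), the r=9.5 sphere at (1.5, 12.5) partially overlaps it — only the 0.27 mm² overlap (of its 16.96 mm²) is removed, clipping the outline; the 20×7 cube at (5.5, 5.5) partially overlaps it — only the 9.36 mm² overlap (of its 140.00 mm²) is removed, clipping the outline — area = 364.49 mm². Checking containment: at z = 9.15 the cross-section extends beyond the z = 3.15 cross-section by about 57.42 mm².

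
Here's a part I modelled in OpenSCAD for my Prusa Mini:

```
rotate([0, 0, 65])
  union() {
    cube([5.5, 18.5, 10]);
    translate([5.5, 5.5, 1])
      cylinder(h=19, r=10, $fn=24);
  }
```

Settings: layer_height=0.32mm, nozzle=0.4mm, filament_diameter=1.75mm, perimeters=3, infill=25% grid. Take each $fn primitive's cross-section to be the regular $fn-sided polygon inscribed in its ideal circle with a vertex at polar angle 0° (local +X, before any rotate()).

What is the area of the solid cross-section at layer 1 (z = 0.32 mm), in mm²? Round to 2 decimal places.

101.75 mm²

At z = 0.32 mm: the cube (footprint 5.5×18.5) is included at this height (area 101.75 mm²); the cylinder at (5.5, 5.5) does not reach this height (z outside [1, 20]); Merging all regions: only the 5.5×18.5 cube is present, so the union is just that shape — area = 101.75 mm²; (rotated 65° about Z; rotation is an isometry so areas/perimeters/island counts are preserved). Overall, the cross-section is a single solid region. Net area = 101.75 mm².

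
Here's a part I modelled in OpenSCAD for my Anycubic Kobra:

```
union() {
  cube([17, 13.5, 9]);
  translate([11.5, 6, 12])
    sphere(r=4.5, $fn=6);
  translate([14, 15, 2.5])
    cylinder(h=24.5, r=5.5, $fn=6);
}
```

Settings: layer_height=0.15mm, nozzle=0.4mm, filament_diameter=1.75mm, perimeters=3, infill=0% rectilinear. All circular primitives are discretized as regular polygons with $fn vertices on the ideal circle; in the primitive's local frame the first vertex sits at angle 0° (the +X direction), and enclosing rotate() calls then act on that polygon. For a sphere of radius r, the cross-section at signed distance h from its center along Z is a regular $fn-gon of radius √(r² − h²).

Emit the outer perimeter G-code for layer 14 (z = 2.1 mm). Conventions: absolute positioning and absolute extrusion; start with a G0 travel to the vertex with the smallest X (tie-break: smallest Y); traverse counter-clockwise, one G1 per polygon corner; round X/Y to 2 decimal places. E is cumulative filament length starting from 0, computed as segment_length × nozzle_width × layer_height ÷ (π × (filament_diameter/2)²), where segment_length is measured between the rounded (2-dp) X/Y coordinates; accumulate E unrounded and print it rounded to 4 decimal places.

G0 X0.00 Y0.00 Z2.10
G1 X17.00 Y0.00 E0.4241
G1 X17.00 Y13.50 E0.7608
G1 X0.00 Y13.50 E1.1849
G1 X0.00 Y0.00 E1.5217

At z = 2.1 mm: the cube (footprint 17×13.5) is included at this height; the sphere at (11.5, 6) does not reach this height (|z−center|=9.900 > r=4.5); the cylinder at (14, 15) does not reach this height (z outside [2.5, 27]); Combining (union): only the 17×13.5 cube is present, so the union is just that shape — 1 connected region. The outline is a single polygon with 4 vertices. Extrusion per mm of travel: 0.4 × 0.15 / (π × 0.875²) = 0.024945. Accumulating E over each segment gives final E = 1.5217.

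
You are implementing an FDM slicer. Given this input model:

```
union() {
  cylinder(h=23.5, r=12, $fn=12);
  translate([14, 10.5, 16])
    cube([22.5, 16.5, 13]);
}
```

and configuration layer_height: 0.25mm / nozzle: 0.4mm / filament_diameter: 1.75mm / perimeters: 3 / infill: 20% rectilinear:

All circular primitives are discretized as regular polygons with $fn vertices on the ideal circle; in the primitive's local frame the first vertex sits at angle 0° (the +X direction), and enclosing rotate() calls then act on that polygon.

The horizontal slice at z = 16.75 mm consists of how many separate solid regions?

At z = 16.75 mm: the cylinder: section is a regular 12-gon, circumradius r=12; the cube at (14, 10.5) is present — its section is the full 22.5×16.5 rectangle; Taking the union: the 2 present regions are separate (no shared area or edge), so areas and boundary lengths simply add and each stays a separate island — 2 connected regions. The result has 2 disconnected regions.

2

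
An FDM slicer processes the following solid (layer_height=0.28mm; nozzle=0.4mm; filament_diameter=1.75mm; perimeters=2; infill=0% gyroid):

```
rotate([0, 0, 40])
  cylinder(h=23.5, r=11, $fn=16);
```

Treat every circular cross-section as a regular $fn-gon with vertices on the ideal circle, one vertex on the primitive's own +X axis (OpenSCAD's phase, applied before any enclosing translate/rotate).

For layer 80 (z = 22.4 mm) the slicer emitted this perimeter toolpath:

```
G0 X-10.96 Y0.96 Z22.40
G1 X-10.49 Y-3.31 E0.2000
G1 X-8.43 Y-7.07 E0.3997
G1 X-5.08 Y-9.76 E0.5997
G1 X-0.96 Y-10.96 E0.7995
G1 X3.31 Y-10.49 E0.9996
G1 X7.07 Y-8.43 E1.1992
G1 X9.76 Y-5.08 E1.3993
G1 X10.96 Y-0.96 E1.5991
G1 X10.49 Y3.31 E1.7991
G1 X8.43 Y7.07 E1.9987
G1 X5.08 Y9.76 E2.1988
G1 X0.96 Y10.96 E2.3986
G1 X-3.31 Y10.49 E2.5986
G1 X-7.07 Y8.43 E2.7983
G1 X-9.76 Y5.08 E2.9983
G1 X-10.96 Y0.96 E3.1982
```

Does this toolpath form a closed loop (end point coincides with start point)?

yes

Start point (G0): (-10.96, 0.96). End point (last G1): the path returns to the start — closed.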